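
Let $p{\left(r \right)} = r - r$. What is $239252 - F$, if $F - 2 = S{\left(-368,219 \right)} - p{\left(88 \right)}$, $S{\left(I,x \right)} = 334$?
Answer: $238916$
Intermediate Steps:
$p{\left(r \right)} = 0$
$F = 336$ ($F = 2 + \left(334 - 0\right) = 2 + \left(334 + 0\right) = 2 + 334 = 336$)
$239252 - F = 239252 - 336 = 238916$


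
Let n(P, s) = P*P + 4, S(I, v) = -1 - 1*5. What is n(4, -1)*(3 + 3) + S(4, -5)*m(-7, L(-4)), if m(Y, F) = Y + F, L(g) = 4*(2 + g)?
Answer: 210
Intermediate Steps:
S(I, v) = -6 (S(I, v) = -1 - 5 = -6)
L(g) = 8 + 4*g
n(P, s) = 4 + P² (n(P, s) = P² + 4 = 4 + P²)
m(Y, F) = F + Y
n(4, -1)*(3 + 3) + S(4, -5)*m(-7, L(-4)) = (4 + 4²)*(3 + 3) - 6*((8 + 4*(-4)) - 7) = (4 + 16)*6 - 6*((8 - 16) - 7) = 20*6 - 6*(-8 - 7) = 120 - 6*(-15) = 120 + 90 = 210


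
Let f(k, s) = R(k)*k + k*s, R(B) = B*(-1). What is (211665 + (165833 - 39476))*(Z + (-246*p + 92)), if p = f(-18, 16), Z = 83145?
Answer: 79025825358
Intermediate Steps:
R(B) = -B
f(k, s) = -k**2 + k*s (f(k, s) = (-k)*k + k*s = -k**2 + k*s)
p = -612 (p = -18*(16 - 1*(-18)) = -18*(16 + 18) = -18*34 = -612)
(211665 + (165833 - 39476))*(Z + (-246*p + 92)) = (211665 + (165833 - 39476))*(83145 + (-246*(-612) + 92)) = (211665 + 126357)*(83145 + (150552 + 92)) = 338022*(83145 + 150644) = 338022*233789 = 79025825358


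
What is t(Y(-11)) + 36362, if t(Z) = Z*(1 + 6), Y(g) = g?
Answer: 36285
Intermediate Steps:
t(Z) = 7*Z (t(Z) = Z*7 = 7*Z)
t(Y(-11)) + 36362 = 7*(-11) + 36362 = -77 + 36362 = 36285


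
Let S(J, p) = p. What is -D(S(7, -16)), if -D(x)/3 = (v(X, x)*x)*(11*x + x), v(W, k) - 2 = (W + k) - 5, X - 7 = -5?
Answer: -156672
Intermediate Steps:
X = 2 (X = 7 - 5 = 2)
v(W, k) = -3 + W + k (v(W, k) = 2 + ((W + k) - 5) = 2 + (-5 + W + k) = -3 + W + k)
D(x) = -36*x²*(-1 + x) (D(x) = -3*(-3 + 2 + x)*x*(11*x + x) = -3*(-1 + x)*x*12*x = -3*x*(-1 + x)*12*x = -36*x²*(-1 + x))
-D(S(7, -16)) = -36*(-16)²*(1 - 1*(-16)) = -36*256*(1 + 16) = -36*256*17 = -1*156672 = -156672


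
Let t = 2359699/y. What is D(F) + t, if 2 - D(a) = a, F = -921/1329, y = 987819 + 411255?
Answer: 2714441939/619789782 ≈ 4.3796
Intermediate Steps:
y = 1399074
t = 2359699/1399074 ≈ 1.6866
F = -307/443 (F = -921*1/1329 = -307/443 ≈ -0.69300)
D(a) = 2 - a
D(F) + t = (2 - 1*(-307/443)) + 2359699/1399074 = (2 + 307/443) + 2359699/1399074 = 1193/443 + 2359699/1399074 = 2714441939/619789782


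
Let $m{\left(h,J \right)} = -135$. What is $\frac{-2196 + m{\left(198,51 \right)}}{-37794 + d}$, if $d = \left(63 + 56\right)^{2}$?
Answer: $\frac{2331}{23633} \approx 0.098633$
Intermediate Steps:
$d = 14161$ ($d = 119^{2} = 14161$)
$\frac{-2196 + m{\left(198,51 \right)}}{-37794 + d} = \frac{-2196 - 135}{-37794 + 14161} = - \frac{2331}{-23633} = \left(-2331\right) \left(- \frac{1}{23633}\right) = \frac{2331}{23633}$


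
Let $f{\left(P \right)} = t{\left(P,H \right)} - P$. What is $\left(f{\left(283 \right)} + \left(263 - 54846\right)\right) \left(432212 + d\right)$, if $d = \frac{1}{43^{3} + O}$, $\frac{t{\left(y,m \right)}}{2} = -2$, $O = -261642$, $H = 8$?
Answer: $- \frac{863883514560906}{36427} \approx -2.3715 \cdot 10^{10}$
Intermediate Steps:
$t{\left(y,m \right)} = -4$ ($t{\left(y,m \right)} = 2 \left(-2\right) = -4$)
$f{\left(P \right)} = -4 - P$
$d = - \frac{1}{182135}$ ($d = \frac{1}{43^{3} - 261642} = \frac{1}{79507 - 261642} = \frac{1}{-182135} = - \frac{1}{182135} \approx -5.4904 \cdot 10^{-6}$)
$\left(f{\left(283 \right)} + \left(263 - 54846\right)\right) \left(432212 + d\right) = \left(\left(-4 - 283\right) + \left(263 - 54846\right)\right) \left(432212 - \frac{1}{182135}\right) = \left(\left(-4 - 283\right) + \left(263 - 54846\right)\right) \frac{78720932619}{182135} = \left(-287 - 54583\right) \frac{78720932619}{182135} = \left(-54870\right) \frac{78720932619}{182135} = - \frac{863883514560906}{36427}$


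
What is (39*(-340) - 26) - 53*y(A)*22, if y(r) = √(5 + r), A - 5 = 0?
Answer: -13286 - 1166*√10 ≈ -16973.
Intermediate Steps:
A = 5 (A = 5 + 0 = 5)
(39*(-340) - 26) - 53*y(A)*22 = (39*(-340) - 26) - 53*√(5 + 5)*22 = (-13260 - 26) - 53*√10*22 = -13286 - 1166*√10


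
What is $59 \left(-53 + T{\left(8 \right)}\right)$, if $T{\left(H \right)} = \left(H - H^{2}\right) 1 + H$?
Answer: $-5959$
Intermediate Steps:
$T{\left(H \right)} = - H^{2} + 2 H$ ($T{\left(H \right)} = \left(H - H^{2}\right) + H = - H^{2} + 2 H$)
$59 \left(-53 + T{\left(8 \right)}\right) = 59 \left(-53 + 8 \left(2 - 8\right)\right) = 59 \left(-53 + 8 \left(-6\right)\right) = 59 \left(-53 - 48\right) = 59 \left(-101\right) = -5959$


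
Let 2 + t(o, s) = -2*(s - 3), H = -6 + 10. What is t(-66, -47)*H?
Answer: 392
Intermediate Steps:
H = 4
t(o, s) = 4 - 2*s (t(o, s) = -2 - 2*(s - 3) = -2 - 2*(-3 + s) = -2 + (6 - 2*s) = 4 - 2*s)
t(-66, -47)*H = (4 - 2*(-47))*4 = (4 + 94)*4 = 98*4 = 392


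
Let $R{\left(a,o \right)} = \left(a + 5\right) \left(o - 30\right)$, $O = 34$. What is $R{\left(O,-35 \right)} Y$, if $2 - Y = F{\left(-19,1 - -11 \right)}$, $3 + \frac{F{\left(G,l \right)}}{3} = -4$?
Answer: $-58305$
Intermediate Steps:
$R{\left(a,o \right)} = \left(-30 + o\right) \left(5 + a\right)$ ($R{\left(a,o \right)} = \left(5 + a\right) \left(-30 + o\right) = \left(-30 + o\right) \left(5 + a\right)$)
$F{\left(G,l \right)} = -21$ ($F{\left(G,l \right)} = -9 + 3 \left(-4\right) = -9 - 12 = -21$)
$Y = 23$ ($Y = 2 - -21 = 2 + 21 = 23$)
$R{\left(O,-35 \right)} Y = \left(-150 - 1020 + 5 \left(-35\right) + 34 \left(-35\right)\right) 23 = \left(-150 - 1020 - 175 - 1190\right) 23 = \left(-2535\right) 23 = -58305$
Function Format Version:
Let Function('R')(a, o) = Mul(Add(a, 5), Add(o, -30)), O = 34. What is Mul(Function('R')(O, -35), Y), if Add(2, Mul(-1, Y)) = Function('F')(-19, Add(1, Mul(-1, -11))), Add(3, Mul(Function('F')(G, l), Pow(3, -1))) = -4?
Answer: -58305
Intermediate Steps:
Function('R')(a, o) = Mul(Add(-30, o), Add(5, a)) (Function('R')(a, o) = Mul(Add(5, a), Add(-30, o)) = Mul(Add(-30, o), Add(5, a)))
Function('F')(G, l) = -21 (Function('F')(G, l) = Add(-9, Mul(3, -4)) = Add(-9, -12) = -21)
Y = 23 (Y = Add(2, Mul(-1, -21)) = Add(2, 21) = 23)
Mul(Function('R')(O, -35), Y) = Mul(Add(-150, Mul(-30, 34), Mul(5, -35), Mul(34, -35)), 23) = Mul(Add(-150, -1020, -175, -1190), 23) = Mul(-2535, 23) = -58305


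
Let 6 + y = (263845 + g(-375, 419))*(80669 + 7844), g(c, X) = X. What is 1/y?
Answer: 1/23390799426 ≈ 4.2752e-11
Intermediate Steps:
y = 23390799426 (y = -6 + (263845 + 419)*(80669 + 7844) = -6 + 264264*88513 = -6 + 23390799432 = 23390799426)
1/y = 1/23390799426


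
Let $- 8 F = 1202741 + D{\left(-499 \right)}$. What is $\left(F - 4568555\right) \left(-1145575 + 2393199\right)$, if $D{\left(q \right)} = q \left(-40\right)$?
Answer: $-5890522752373$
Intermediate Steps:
$D{\left(q \right)} = - 40 q$
$F = - \frac{1222701}{8}$ ($F = - \frac{1202741 - -19960}{8} = - \frac{1202741 + 19960}{8} = \left(- \frac{1}{8}\right) 1222701 = - \frac{1222701}{8} \approx -1.5284 \cdot 10^{5}$)
$\left(F - 4568555\right) \left(-1145575 + 2393199\right) = \left(- \frac{1222701}{8} - 4568555\right) \left(-1145575 + 2393199\right) = \left(- \frac{37771141}{8}\right) 1247624 = -5890522752373$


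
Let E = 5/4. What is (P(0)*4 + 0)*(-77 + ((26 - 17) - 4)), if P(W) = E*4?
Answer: -1440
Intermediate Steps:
E = 5/4 (E = 5*(¼) = 5/4 ≈ 1.2500)
P(W) = 5 (P(W) = (5/4)*4 = 5)
(P(0)*4 + 0)*(-77 + ((26 - 17) - 4)) = (5*4 + 0)*(-77 + ((26 - 17) - 4)) = (20 + 0)*(-77 + (9 - 4)) = 20*(-77 + 5) = 20*(-72) = -1440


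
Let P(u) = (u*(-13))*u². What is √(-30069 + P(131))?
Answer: 26*I*√43277 ≈ 5408.8*I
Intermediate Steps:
P(u) = -13*u³ (P(u) = (-13*u)*u² = -13*u³)
√(-30069 + P(131)) = √(-30069 - 13*131³) = √(-30069 - 13*2248091) = √(-30069 - 29225183) = √(-29255252) = 26*I*√43277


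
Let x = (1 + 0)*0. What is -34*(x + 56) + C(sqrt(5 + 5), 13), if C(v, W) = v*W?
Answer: -1904 + 13*sqrt(10) ≈ -1862.9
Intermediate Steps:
x = 0 (x = 1*0 = 0)
C(v, W) = W*v
-34*(x + 56) + C(sqrt(5 + 5), 13) = -34*(0 + 56) + 13*sqrt(5 + 5) = -34*56 + 13*sqrt(10) = -1904 + 13*sqrt(10)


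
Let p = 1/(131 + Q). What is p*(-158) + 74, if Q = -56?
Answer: 5392/75 ≈ 71.893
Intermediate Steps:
p = 1/75 (p = 1/(131 - 56) = 1/75 ≈ 0.013333)
p*(-158) + 74 = (1/75)*(-158) + 74 = -158/75 + 74 = 5392/75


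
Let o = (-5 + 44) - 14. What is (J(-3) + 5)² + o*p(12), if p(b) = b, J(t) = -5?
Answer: 300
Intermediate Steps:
o = 25 (o = 39 - 14 = 25)
(J(-3) + 5)² + o*p(12) = (-5 + 5)² + 25*12 = 0² + 300 = 0 + 300 = 300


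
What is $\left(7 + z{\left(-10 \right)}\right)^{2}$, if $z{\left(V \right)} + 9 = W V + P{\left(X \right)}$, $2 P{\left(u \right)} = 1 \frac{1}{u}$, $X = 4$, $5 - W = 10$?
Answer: $\frac{148225}{64} \approx 2316.0$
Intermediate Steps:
$W = -5$ ($W = 5 - 10 = -5$)
$P{\left(u \right)} = \frac{1}{2 u}$ ($P{\left(u \right)} = \frac{1 \frac{1}{u}}{2} = \frac{1}{2 u}$)
$z{\left(V \right)} = - \frac{71}{8} - 5 V$ ($z{\left(V \right)} = -9 - \left(- \frac{1}{8} + 5 V\right) = - \frac{71}{8} - 5 V$)
$\left(7 + z{\left(-10 \right)}\right)^{2} = \left(7 - - \frac{329}{8}\right)^{2} = \left(7 + \left(- \frac{71}{8} + 50\right)\right)^{2} = \left(7 + \frac{329}{8}\right)^{2} = \left(\frac{385}{8}\right)^{2} = \frac{148225}{64}$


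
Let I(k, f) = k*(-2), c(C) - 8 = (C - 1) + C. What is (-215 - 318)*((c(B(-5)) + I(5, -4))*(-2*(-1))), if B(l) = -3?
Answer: 9594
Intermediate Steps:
c(C) = 7 + 2*C (c(C) = 8 + ((C - 1) + C) = 8 + ((-1 + C) + C) = 8 + (-1 + 2*C) = 7 + 2*C)
I(k, f) = -2*k
(-215 - 318)*((c(B(-5)) + I(5, -4))*(-2*(-1))) = (-215 - 318)*(((7 + 2*(-3)) - 2*5)*(-2*(-1))) = -533*((7 - 6) - 10)*2 = -533*(1 - 10)*2 = -(-4797)*2 = -533*(-18) = 9594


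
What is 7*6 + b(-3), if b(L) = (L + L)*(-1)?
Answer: 48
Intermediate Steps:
b(L) = -2*L (b(L) = (2*L)*(-1) = -2*L)
7*6 + b(-3) = 7*6 - 2*(-3) = 42 + 6 = 48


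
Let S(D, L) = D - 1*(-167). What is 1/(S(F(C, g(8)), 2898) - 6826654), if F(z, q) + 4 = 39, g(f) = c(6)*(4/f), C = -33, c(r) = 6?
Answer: -1/6826452 ≈ -1.4649e-7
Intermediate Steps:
g(f) = 24/f (g(f) = 6*(4/f) = 24/f)
F(z, q) = 35 (F(z, q) = -4 + 39 = 35)
S(D, L) = 167 + D (S(D, L) = D + 167 = 167 + D)
1/(S(F(C, g(8)), 2898) - 6826654) = 1/((167 + 35) - 6826654) = 1/(202 - 6826654) = 1/(-6826452) = -1/6826452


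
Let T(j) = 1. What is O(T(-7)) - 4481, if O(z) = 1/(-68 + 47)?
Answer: -94102/21 ≈ -4481.0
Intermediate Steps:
O(z) = -1/21 (O(z) = 1/(-21) = -1/21)
O(T(-7)) - 4481 = -1/21 - 4481 = -94102/21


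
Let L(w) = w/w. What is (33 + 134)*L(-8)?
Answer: 167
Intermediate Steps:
L(w) = 1
(33 + 134)*L(-8) = (33 + 134)*1 = 167*1 = 167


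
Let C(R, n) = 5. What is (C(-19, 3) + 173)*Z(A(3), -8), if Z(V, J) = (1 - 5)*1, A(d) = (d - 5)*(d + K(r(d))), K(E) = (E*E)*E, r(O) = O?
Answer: -712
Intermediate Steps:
K(E) = E³ (K(E) = E²*E = E³)
A(d) = (-5 + d)*(d + d³) (A(d) = (d - 5)*(d + d³) = (-5 + d)*(d + d³))
Z(V, J) = -4 (Z(V, J) = -4*1 = -4)
(C(-19, 3) + 173)*Z(A(3), -8) = (5 + 173)*(-4) = 178*(-4) = -712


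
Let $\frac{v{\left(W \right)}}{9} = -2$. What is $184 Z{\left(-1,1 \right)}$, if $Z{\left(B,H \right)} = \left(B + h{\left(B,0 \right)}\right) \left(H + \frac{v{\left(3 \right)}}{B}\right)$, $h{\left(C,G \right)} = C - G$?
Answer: $-6992$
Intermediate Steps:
$v{\left(W \right)} = -18$ ($v{\left(W \right)} = 9 \left(-2\right) = -18$)
$Z{\left(B,H \right)} = 2 B \left(H - \frac{18}{B}\right)$ ($Z{\left(B,H \right)} = \left(B + \left(B - 0\right)\right) \left(H - \frac{18}{B}\right) = \left(B + \left(B + 0\right)\right) \left(H - \frac{18}{B}\right) = \left(B + B\right) \left(H - \frac{18}{B}\right) = 2 B \left(H - \frac{18}{B}\right)$)
$184 Z{\left(-1,1 \right)} = 184 \left(-36 + 2 \left(-1\right) 1\right) = 184 \left(-36 - 2\right) = 184 \left(-38\right) = -6992$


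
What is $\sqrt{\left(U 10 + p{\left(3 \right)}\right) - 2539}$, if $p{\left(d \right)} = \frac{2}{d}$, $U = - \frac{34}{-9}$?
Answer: $\frac{i \sqrt{22505}}{3} \approx 50.006 i$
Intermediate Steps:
$U = \frac{34}{9}$ ($U = \left(-34\right) \left(- \frac{1}{9}\right) = \frac{34}{9} \approx 3.7778$)
$\sqrt{\left(U 10 + p{\left(3 \right)}\right) - 2539} = \sqrt{\left(\frac{34}{9} \cdot 10 + \frac{2}{3}\right) - 2539} = \sqrt{\left(\frac{340}{9} + 2 \cdot \frac{1}{3}\right) - 2539} = \sqrt{\left(\frac{340}{9} + \frac{2}{3}\right) - 2539} = \sqrt{\frac{346}{9} - 2539} = \sqrt{- \frac{22505}{9}} = \frac{i \sqrt{22505}}{3}$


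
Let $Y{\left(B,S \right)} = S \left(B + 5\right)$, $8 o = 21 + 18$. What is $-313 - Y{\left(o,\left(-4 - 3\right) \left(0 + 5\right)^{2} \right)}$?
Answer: $\frac{11321}{8} \approx 1415.1$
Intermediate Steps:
$o = \frac{39}{8}$ ($o = \frac{21 + 18}{8} = \frac{1}{8} \cdot 39 = \frac{39}{8} \approx 4.875$)
$Y{\left(B,S \right)} = S \left(5 + B\right)$
$-313 - Y{\left(o,\left(-4 - 3\right) \left(0 + 5\right)^{2} \right)} = -313 - \left(-4 - 3\right) \left(0 + 5\right)^{2} \left(5 + \frac{39}{8}\right) = -313 - - 7 \cdot 5^{2} \cdot \frac{79}{8} = -313 - \left(-7\right) 25 \cdot \frac{79}{8} = -313 - \left(-175\right) \frac{79}{8} = -313 - - \frac{13825}{8} = -313 + \frac{13825}{8} = \frac{11321}{8}$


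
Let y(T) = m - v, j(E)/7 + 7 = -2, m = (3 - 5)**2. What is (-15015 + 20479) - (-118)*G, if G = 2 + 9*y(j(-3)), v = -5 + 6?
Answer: 8886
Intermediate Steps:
v = 1
m = 4 (m = (-2)**2 = 4)
j(E) = -63 (j(E) = -49 + 7*(-2) = -49 - 14 = -63)
y(T) = 3 (y(T) = 4 - 1*1 = 4 - 1 = 3)
G = 29 (G = 2 + 9*3 = 2 + 27 = 29)
(-15015 + 20479) - (-118)*G = (-15015 + 20479) - (-118)*29 = 5464 - 1*(-3422) = 5464 + 3422 = 8886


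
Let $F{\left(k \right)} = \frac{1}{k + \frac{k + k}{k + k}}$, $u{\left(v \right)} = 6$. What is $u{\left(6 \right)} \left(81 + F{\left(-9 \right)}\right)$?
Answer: $\frac{1941}{4} \approx 485.25$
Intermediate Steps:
$F{\left(k \right)} = \frac{1}{1 + k}$ ($F{\left(k \right)} = \frac{1}{k + \frac{2 k}{2 k}} = \frac{1}{k + 2 k \frac{1}{2 k}} = \frac{1}{k + 1} = \frac{1}{1 + k}$)
$u{\left(6 \right)} \left(81 + F{\left(-9 \right)}\right) = 6 \left(81 + \frac{1}{1 - 9}\right) = 6 \left(81 + \frac{1}{-8}\right) = 6 \left(81 - \frac{1}{8}\right) = 6 \cdot \frac{647}{8} = \frac{1941}{4}$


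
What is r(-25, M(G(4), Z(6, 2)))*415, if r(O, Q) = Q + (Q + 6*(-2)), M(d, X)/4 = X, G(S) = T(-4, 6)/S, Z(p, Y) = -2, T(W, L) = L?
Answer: -11620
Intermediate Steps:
G(S) = 6/S
M(d, X) = 4*X
r(O, Q) = -12 + 2*Q (r(O, Q) = Q + (Q - 12) = Q + (-12 + Q) = -12 + 2*Q)
r(-25, M(G(4), Z(6, 2)))*415 = (-12 + 2*(4*(-2)))*415 = (-12 + 2*(-8))*415 = (-12 - 16)*415 = -28*415 = -11620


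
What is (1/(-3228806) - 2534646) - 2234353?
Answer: -15398172585195/3228806 ≈ -4.7690e+6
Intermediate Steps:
(1/(-3228806) - 2534646) - 2234353 = (-1/3228806 - 2534646) - 2234353 = -8183880212677/3228806 - 2234353 = -15398172585195/3228806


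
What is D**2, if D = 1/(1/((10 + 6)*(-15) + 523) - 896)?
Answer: 80089/64296223489 ≈ 1.2456e-6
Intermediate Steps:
D = -283/253567 (D = 1/(1/(16*(-15) + 523) - 896) = 1/(1/(-240 + 523) - 896) = 1/(1/283 - 896) = 1/(-253567/283) = -283/253567 ≈ -0.0011161)
D**2 = (-283/253567)**2 = 80089/64296223489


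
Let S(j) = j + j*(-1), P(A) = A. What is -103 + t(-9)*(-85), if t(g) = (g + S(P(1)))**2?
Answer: -6988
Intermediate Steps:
S(j) = 0 (S(j) = j - j = 0)
t(g) = g**2 (t(g) = (g + 0)**2 = g**2)
-103 + t(-9)*(-85) = -103 + (-9)**2*(-85) = -103 + 81*(-85) = -103 - 6885 = -6988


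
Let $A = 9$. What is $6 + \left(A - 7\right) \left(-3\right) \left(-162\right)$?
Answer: $978$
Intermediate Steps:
$6 + \left(A - 7\right) \left(-3\right) \left(-162\right) = 6 + \left(9 - 7\right) \left(-3\right) \left(-162\right) = 6 + 2 \left(-3\right) \left(-162\right) = 6 - -972 = 6 + 972 = 978$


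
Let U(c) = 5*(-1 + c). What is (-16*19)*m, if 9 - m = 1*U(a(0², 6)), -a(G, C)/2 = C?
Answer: -22496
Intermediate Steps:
a(G, C) = -2*C
U(c) = -5 + 5*c
m = 74 (m = 9 - (-5 + 5*(-2*6)) = 9 - (-5 + 5*(-12)) = 9 - (-5 - 60) = 9 - (-65) = 9 - 1*(-65) = 9 + 65 = 74)
(-16*19)*m = -16*19*74 = -304*74 = -22496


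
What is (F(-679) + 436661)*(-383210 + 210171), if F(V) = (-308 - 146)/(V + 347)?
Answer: -12542896821167/166 ≈ -7.5560e+10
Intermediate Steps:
F(V) = -454/(347 + V)
(F(-679) + 436661)*(-383210 + 210171) = (-454/(347 - 679) + 436661)*(-383210 + 210171) = (-454/(-332) + 436661)*(-173039) = (-454*(-1/332) + 436661)*(-173039) = (227/166 + 436661)*(-173039) = (72485953/166)*(-173039) = -12542896821167/166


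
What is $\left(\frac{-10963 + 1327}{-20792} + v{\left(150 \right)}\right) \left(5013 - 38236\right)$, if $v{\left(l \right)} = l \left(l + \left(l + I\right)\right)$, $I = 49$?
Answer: $- \frac{9040566646107}{5198} \approx -1.7392 \cdot 10^{9}$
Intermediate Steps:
$v{\left(l \right)} = l \left(49 + 2 l\right)$ ($v{\left(l \right)} = l \left(l + \left(l + 49\right)\right) = l \left(l + \left(49 + l\right)\right) = l \left(49 + 2 l\right)$)
$\left(\frac{-10963 + 1327}{-20792} + v{\left(150 \right)}\right) \left(5013 - 38236\right) = \left(\frac{-10963 + 1327}{-20792} + 150 \left(49 + 2 \cdot 150\right)\right) \left(5013 - 38236\right) = \left(\left(-9636\right) \left(- \frac{1}{20792}\right) + 150 \left(49 + 300\right)\right) \left(-33223\right) = \left(\frac{2409}{5198} + 150 \cdot 349\right) \left(-33223\right) = \left(\frac{2409}{5198} + 52350\right) \left(-33223\right) = \frac{272117709}{5198} \left(-33223\right) = - \frac{9040566646107}{5198}$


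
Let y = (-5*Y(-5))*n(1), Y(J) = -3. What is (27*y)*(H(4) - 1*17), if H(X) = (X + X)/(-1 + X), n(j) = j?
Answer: -5805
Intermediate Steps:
H(X) = 2*X/(-1 + X) (H(X) = (2*X)/(-1 + X) = 2*X/(-1 + X))
y = 15 (y = -5*(-3)*1 = 15*1 = 15)
(27*y)*(H(4) - 1*17) = (27*15)*(2*4/(-1 + 4) - 1*17) = 405*(2*4/3 - 17) = 405*(2*4*(⅓) - 17) = 405*(8/3 - 17) = 405*(-43/3) = -5805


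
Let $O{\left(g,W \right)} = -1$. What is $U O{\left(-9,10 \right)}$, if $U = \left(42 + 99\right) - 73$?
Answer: $-68$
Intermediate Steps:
$U = 68$ ($U = 141 - 73 = 68$)
$U O{\left(-9,10 \right)} = 68 \left(-1\right) = -68$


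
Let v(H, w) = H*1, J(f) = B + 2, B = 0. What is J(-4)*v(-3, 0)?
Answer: -6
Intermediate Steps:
J(f) = 2 (J(f) = 0 + 2 = 2)
v(H, w) = H
J(-4)*v(-3, 0) = 2*(-3) = -6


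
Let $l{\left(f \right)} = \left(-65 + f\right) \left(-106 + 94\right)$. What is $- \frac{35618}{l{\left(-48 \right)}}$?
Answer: $- \frac{17809}{678} \approx -26.267$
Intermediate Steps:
$l{\left(f \right)} = 780 - 12 f$ ($l{\left(f \right)} = \left(-65 + f\right) \left(-12\right) = 780 - 12 f$)
$- \frac{35618}{l{\left(-48 \right)}} = - \frac{35618}{780 - -576} = - \frac{35618}{780 + 576} = - \frac{35618}{1356} = \left(-35618\right) \frac{1}{1356} = - \frac{17809}{678}$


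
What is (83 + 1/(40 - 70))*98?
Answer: 121961/15 ≈ 8130.7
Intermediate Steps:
(83 + 1/(40 - 70))*98 = (83 + 1/(-30))*98 = (83 - 1/30)*98 = (2489/30)*98 = 121961/15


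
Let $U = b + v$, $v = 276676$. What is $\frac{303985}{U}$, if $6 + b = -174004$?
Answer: $\frac{303985}{102666} \approx 2.9609$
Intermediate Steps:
$b = -174010$ ($b = -6 - 174004 = -174010$)
$U = 102666$ ($U = -174010 + 276676 = 102666$)
$\frac{303985}{U} = \frac{303985}{102666}$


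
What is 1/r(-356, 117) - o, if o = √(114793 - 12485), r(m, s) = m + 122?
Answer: -1/234 - 2*√25577 ≈ -319.86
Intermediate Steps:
r(m, s) = 122 + m
o = 2*√25577 (o = √102308 = 2*√25577 ≈ 319.86)
1/r(-356, 117) - o = 1/(122 - 356) - 2*√25577 = 1/(-234) - 2*√25577 = -1/234 - 2*√25577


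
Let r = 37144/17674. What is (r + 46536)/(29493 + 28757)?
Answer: 205628602/257377625 ≈ 0.79894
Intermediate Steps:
r = 18572/8837 (r = 37144*(1/17674) = 18572/8837 ≈ 2.1016)
(r + 46536)/(29493 + 28757) = (18572/8837 + 46536)/(29493 + 28757) = (411257204/8837)/58250 = (411257204/8837)*(1/58250) = 205628602/257377625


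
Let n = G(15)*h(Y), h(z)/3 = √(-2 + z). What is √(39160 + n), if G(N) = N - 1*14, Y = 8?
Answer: √(39160 + 3*√6) ≈ 197.91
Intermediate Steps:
G(N) = -14 + N (G(N) = N - 14 = -14 + N)
h(z) = 3*√(-2 + z)
n = 3*√6 (n = (-14 + 15)*(3*√(-2 + 8)) = 1*(3*√6) = 3*√6 ≈ 7.3485)
√(39160 + n) = √(39160 + 3*√6)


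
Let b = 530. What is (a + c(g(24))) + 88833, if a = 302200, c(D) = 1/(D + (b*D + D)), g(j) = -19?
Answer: 3952561563/10108 ≈ 3.9103e+5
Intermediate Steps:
c(D) = 1/(532*D) (c(D) = 1/(D + (530*D + D)) = 1/(D + 531*D) = 1/(532*D))
(a + c(g(24))) + 88833 = (302200 + (1/532)/(-19)) + 88833 = (302200 + (1/532)*(-1/19)) + 88833 = (302200 - 1/10108) + 88833 = 3054637599/10108 + 88833 = 3952561563/10108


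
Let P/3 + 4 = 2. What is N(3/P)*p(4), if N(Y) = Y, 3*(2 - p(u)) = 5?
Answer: -⅙ ≈ -0.16667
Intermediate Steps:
P = -6 (P = -12 + 3*2 = -12 + 6 = -6)
p(u) = ⅓ (p(u) = 2 - ⅓*5 = 2 - 5/3 = ⅓)
N(3/P)*p(4) = (3/(-6))*(⅓) = (3*(-⅙))*(⅓) = -½*⅓ = -⅙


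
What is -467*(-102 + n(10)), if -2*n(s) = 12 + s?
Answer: 52771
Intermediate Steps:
n(s) = -6 - s/2 (n(s) = -(12 + s)/2 = -6 - s/2)
-467*(-102 + n(10)) = -467*(-102 + (-6 - ½*10)) = -467*(-102 + (-6 - 5)) = -467*(-102 - 11) = -467*(-113) = 52771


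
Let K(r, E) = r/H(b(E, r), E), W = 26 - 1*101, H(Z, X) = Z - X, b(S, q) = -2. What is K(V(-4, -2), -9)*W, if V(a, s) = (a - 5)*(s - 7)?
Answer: -6075/7 ≈ -867.86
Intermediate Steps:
V(a, s) = (-7 + s)*(-5 + a) (V(a, s) = (-5 + a)*(-7 + s) = (-7 + s)*(-5 + a))
W = -75 (W = 26 - 101 = -75)
K(r, E) = r/(-2 - E)
K(V(-4, -2), -9)*W = -(35 - 7*(-4) - 5*(-2) - 4*(-2))/(2 - 9)*(-75) = -1*(35 + 28 + 10 + 8)/(-7)*(-75) = -1*81*(-⅐)*(-75) = (81/7)*(-75) = -6075/7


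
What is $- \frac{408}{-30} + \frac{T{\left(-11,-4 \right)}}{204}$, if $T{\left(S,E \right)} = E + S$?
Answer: $\frac{4599}{340} \approx 13.526$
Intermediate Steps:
$- \frac{408}{-30} + \frac{T{\left(-11,-4 \right)}}{204} = - \frac{408}{-30} + \frac{-4 - 11}{204} = \left(-408\right) \left(- \frac{1}{30}\right) - \frac{5}{68} = \frac{68}{5} - \frac{5}{68} = \frac{4599}{340}$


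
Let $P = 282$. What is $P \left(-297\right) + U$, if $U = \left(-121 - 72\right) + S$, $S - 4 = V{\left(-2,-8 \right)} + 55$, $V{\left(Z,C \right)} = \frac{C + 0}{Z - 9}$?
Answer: $- \frac{922760}{11} \approx -83887.0$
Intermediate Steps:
$V{\left(Z,C \right)} = \frac{C}{-9 + Z}$
$S = \frac{657}{11}$ ($S = 4 + \left(- \frac{8}{-9 - 2} + 55\right) = 4 + \left(- \frac{8}{-11} + 55\right) = 4 + \left(\left(-8\right) \left(- \frac{1}{11}\right) + 55\right) = 4 + \left(\frac{8}{11} + 55\right) = 4 + \frac{613}{11} = \frac{657}{11} \approx 59.727$)
$U = - \frac{1466}{11}$ ($U = \left(-121 - 72\right) + \frac{657}{11} = -193 + \frac{657}{11} = - \frac{1466}{11} \approx -133.27$)
$P \left(-297\right) + U = 282 \left(-297\right) - \frac{1466}{11} = -83754 - \frac{1466}{11} = - \frac{922760}{11}$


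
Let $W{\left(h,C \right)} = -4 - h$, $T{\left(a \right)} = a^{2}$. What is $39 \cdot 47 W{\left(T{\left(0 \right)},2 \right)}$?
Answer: $-7332$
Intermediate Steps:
$39 \cdot 47 W{\left(T{\left(0 \right)},2 \right)} = 39 \cdot 47 \left(-4 - 0^{2}\right) = 1833 \left(-4 - 0\right) = 1833 \left(-4 + 0\right) = 1833 \left(-4\right) = -7332$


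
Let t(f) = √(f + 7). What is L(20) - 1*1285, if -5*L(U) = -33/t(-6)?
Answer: -6392/5 ≈ -1278.4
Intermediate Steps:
t(f) = √(7 + f)
L(U) = 33/5 (L(U) = -(-33)/(5*(√(7 - 6))) = -(-33)/(5*(√1)) = -(-33)/(5*1) = -(-33)/5 = -⅕*(-33) = 33/5)
L(20) - 1*1285 = 33/5 - 1*1285 = 33/5 - 1285 = -6392/5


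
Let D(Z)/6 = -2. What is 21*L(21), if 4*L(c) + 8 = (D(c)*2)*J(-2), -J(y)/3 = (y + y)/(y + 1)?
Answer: 1470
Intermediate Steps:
J(y) = -6*y/(1 + y) (J(y) = -3*(y + y)/(y + 1) = -3*2*y/(1 + y) = -6*y/(1 + y))
D(Z) = -12 (D(Z) = 6*(-2) = -12)
L(c) = 70 (L(c) = -2 + ((-12*2)*(-6*(-2)/(1 - 2)))/4 = -2 + (-(-144)*(-2)/(-1))/4 = -2 + (-(-144)*(-2)*(-1))/4 = -2 + (-24*(-12))/4 = -2 + (¼)*288 = -2 + 72 = 70)
21*L(21) = 21*70 = 1470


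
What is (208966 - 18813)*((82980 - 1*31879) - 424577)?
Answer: -71017581828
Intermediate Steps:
(208966 - 18813)*((82980 - 1*31879) - 424577) = 190153*((82980 - 31879) - 424577) = 190153*(51101 - 424577) = 190153*(-373476) = -71017581828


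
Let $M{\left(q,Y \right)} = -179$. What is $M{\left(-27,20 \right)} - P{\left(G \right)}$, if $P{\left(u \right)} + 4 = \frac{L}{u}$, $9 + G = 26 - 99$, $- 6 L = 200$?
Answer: $- \frac{21575}{123} \approx -175.41$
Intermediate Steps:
$L = - \frac{100}{3}$ ($L = \left(- \frac{1}{6}\right) 200 = - \frac{100}{3} \approx -33.333$)
$G = -82$ ($G = -9 + \left(26 - 99\right) = -9 - 73 = -82$)
$P{\left(u \right)} = -4 - \frac{100}{3 u}$
$M{\left(-27,20 \right)} - P{\left(G \right)} = -179 - \left(-4 - \frac{100}{3 \left(-82\right)}\right) = -179 - \left(-4 - - \frac{50}{123}\right) = -179 - \left(-4 + \frac{50}{123}\right) = -179 - - \frac{442}{123} = -179 + \frac{442}{123} = - \frac{21575}{123}$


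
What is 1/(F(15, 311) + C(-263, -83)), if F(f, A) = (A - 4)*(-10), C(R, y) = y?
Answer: -1/3153 ≈ -0.00031716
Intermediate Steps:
F(f, A) = 40 - 10*A (F(f, A) = (-4 + A)*(-10) = 40 - 10*A)
1/(F(15, 311) + C(-263, -83)) = 1/((40 - 10*311) - 83) = 1/((40 - 3110) - 83) = 1/(-3070 - 83) = 1/(-3153) = -1/3153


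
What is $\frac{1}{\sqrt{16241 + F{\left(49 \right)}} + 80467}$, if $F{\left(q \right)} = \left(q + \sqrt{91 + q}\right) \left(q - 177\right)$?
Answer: $\frac{1}{80467 + \sqrt{9969 - 256 \sqrt{35}}} \approx 1.2413 \cdot 10^{-5}$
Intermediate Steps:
$F{\left(q \right)} = \left(-177 + q\right) \left(q + \sqrt{91 + q}\right)$ ($F{\left(q \right)} = \left(q + \sqrt{91 + q}\right) \left(-177 + q\right) = \left(-177 + q\right) \left(q + \sqrt{91 + q}\right)$)
$\frac{1}{\sqrt{16241 + F{\left(49 \right)}} + 80467} = \frac{1}{\sqrt{16241 + \left(49^{2} - 8673 - 177 \sqrt{91 + 49} + 49 \sqrt{91 + 49}\right)} + 80467} = \frac{1}{\sqrt{16241 + \left(2401 - 8673 - 177 \sqrt{140} + 49 \sqrt{140}\right)} + 80467} = \frac{1}{\sqrt{16241 + \left(2401 - 8673 - 177 \cdot 2 \sqrt{35} + 49 \cdot 2 \sqrt{35}\right)} + 80467} = \frac{1}{\sqrt{16241 + \left(2401 - 8673 - 354 \sqrt{35} + 98 \sqrt{35}\right)} + 80467} = \frac{1}{\sqrt{16241 - \left(6272 + 256 \sqrt{35}\right)} + 80467} = \frac{1}{\sqrt{9969 - 256 \sqrt{35}} + 80467} = \frac{1}{80467 + \sqrt{9969 - 256 \sqrt{35}}}$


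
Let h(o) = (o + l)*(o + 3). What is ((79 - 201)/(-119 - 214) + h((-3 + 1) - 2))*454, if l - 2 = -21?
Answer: 3532574/333 ≈ 10608.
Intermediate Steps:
l = -19 (l = 2 - 21 = -19)
h(o) = (-19 + o)*(3 + o) (h(o) = (o - 19)*(o + 3) = (-19 + o)*(3 + o))
((79 - 201)/(-119 - 214) + h((-3 + 1) - 2))*454 = ((79 - 201)/(-119 - 214) + (-57 + ((-3 + 1) - 2)**2 - 16*((-3 + 1) - 2)))*454 = (-122/(-333) + (-57 + (-2 - 2)**2 - 16*(-2 - 2)))*454 = (-122*(-1/333) + (-57 + (-4)**2 - 16*(-4)))*454 = (122/333 + (-57 + 16 + 64))*454 = (122/333 + 23)*454 = (7781/333)*454 = 3532574/333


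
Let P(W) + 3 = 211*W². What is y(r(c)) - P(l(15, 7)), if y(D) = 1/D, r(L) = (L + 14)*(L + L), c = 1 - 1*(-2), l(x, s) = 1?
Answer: -21215/102 ≈ -207.99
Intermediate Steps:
c = 3 (c = 1 + 2 = 3)
P(W) = -3 + 211*W²
r(L) = 2*L*(14 + L) (r(L) = (14 + L)*(2*L) = 2*L*(14 + L))
y(r(c)) - P(l(15, 7)) = 1/(2*3*(14 + 3)) - (-3 + 211*1²) = 1/(2*3*17) - (-3 + 211*1) = 1/102 - (-3 + 211) = 1/102 - 1*208 = 1/102 - 208 = -21215/102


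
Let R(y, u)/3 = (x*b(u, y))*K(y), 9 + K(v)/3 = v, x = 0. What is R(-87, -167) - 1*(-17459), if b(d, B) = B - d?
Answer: 17459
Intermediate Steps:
K(v) = -27 + 3*v
R(y, u) = 0 (R(y, u) = 3*((0*(y - u))*(-27 + 3*y)) = 3*(0*(-27 + 3*y)) = 3*0 = 0)
R(-87, -167) - 1*(-17459) = 0 - 1*(-17459) = 0 + 17459 = 17459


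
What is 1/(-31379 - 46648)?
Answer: -1/78027 ≈ -1.2816e-5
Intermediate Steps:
1/(-31379 - 46648) = 1/(-78027) = -1/78027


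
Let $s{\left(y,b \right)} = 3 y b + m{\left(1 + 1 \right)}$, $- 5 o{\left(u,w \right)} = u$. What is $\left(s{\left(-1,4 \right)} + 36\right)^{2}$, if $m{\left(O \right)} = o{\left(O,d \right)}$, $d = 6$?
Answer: $\frac{13924}{25} \approx 556.96$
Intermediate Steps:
$o{\left(u,w \right)} = - \frac{u}{5}$
$m{\left(O \right)} = - \frac{O}{5}$
$s{\left(y,b \right)} = - \frac{2}{5} + 3 b y$ ($s{\left(y,b \right)} = 3 y b - \frac{1 + 1}{5} = 3 b y - \frac{2}{5} = - \frac{2}{5} + 3 b y$)
$\left(s{\left(-1,4 \right)} + 36\right)^{2} = \left(\left(- \frac{2}{5} + 3 \cdot 4 \left(-1\right)\right) + 36\right)^{2} = \left(\left(- \frac{2}{5} - 12\right) + 36\right)^{2} = \left(- \frac{62}{5} + 36\right)^{2} = \left(\frac{118}{5}\right)^{2} = \frac{13924}{25}$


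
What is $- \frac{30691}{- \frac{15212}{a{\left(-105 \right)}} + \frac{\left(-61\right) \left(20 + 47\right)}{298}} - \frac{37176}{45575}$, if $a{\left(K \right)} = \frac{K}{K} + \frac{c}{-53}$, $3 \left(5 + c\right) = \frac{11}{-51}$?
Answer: $\frac{2335569973205746}{1676970279432925} \approx 1.3927$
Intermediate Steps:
$c = - \frac{776}{153}$ ($c = -5 + \frac{11 \frac{1}{-51}}{3} = -5 + \frac{11 \left(- \frac{1}{51}\right)}{3} = -5 + \frac{1}{3} \left(- \frac{11}{51}\right) = -5 - \frac{11}{153} = - \frac{776}{153} \approx -5.0719$)
$a{\left(K \right)} = \frac{8885}{8109}$ ($a{\left(K \right)} = \frac{K}{K} - \frac{776}{153 \left(-53\right)} = 1 - - \frac{776}{8109} = 1 + \frac{776}{8109} = \frac{8885}{8109}$)
$- \frac{30691}{- \frac{15212}{a{\left(-105 \right)}} + \frac{\left(-61\right) \left(20 + 47\right)}{298}} - \frac{37176}{45575} = - \frac{30691}{- \frac{15212}{\frac{8885}{8109}} + \frac{\left(-61\right) \left(20 + 47\right)}{298}} - \frac{37176}{45575} = - \frac{30691}{\left(-15212\right) \frac{8109}{8885} + \left(-61\right) 67 \cdot \frac{1}{298}} - \frac{37176}{45575} = - \frac{30691}{- \frac{123354108}{8885} - \frac{4087}{298}} - \frac{37176}{45575} = - \frac{30691}{- \frac{36795837179}{2647730}} - \frac{37176}{45575} = \left(-30691\right) \left(- \frac{2647730}{36795837179}\right) - \frac{37176}{45575} = \frac{81261481430}{36795837179} - \frac{37176}{45575} = \frac{2335569973205746}{1676970279432925}$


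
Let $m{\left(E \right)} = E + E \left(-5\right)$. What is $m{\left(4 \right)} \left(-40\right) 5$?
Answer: $3200$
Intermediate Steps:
$m{\left(E \right)} = - 4 E$ ($m{\left(E \right)} = E - 5 E = - 4 E$)
$m{\left(4 \right)} \left(-40\right) 5 = \left(-4\right) 4 \left(-40\right) 5 = \left(-16\right) \left(-40\right) 5 = 640 \cdot 5 = 3200$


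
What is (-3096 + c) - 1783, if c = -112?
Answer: -4991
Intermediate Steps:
(-3096 + c) - 1783 = (-3096 - 112) - 1783 = -3208 - 1783 = -4991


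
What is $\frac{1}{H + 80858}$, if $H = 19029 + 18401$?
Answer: $\frac{1}{118288} \approx 8.4539 \cdot 10^{-6}$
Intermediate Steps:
$H = 37430$
$\frac{1}{H + 80858} = \frac{1}{37430 + 80858} = \frac{1}{118288}$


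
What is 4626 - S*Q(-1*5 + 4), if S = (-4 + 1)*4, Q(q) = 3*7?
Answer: 4878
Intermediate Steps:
Q(q) = 21
S = -12 (S = -3*4 = -12)
4626 - S*Q(-1*5 + 4) = 4626 - (-12)*21 = 4626 - 1*(-252) = 4626 + 252 = 4878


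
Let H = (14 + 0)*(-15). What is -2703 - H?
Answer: -2493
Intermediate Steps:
H = -210 (H = 14*(-15) = -210)
-2703 - H = -2703 - 1*(-210) = -2703 + 210 = -2493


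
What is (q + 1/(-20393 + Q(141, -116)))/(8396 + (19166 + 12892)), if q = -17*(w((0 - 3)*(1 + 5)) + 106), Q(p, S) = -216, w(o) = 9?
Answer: -20145298/416858243 ≈ -0.048326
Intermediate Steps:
q = -1955 (q = -17*(9 + 106) = -17*115 = -1955)
(q + 1/(-20393 + Q(141, -116)))/(8396 + (19166 + 12892)) = (-1955 + 1/(-20393 - 216))/(8396 + (19166 + 12892)) = (-1955 + 1/(-20609))/(8396 + 32058) = (-1955 - 1/20609)/40454 = -40290596/20609*1/40454 = -20145298/416858243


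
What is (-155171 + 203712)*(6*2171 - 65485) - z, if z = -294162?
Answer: -2546118157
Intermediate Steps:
(-155171 + 203712)*(6*2171 - 65485) - z = (-155171 + 203712)*(6*2171 - 65485) - 1*(-294162) = 48541*(13026 - 65485) + 294162 = 48541*(-52459) + 294162 = -2546412319 + 294162 = -2546118157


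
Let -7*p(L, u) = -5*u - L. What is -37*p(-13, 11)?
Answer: -222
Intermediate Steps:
p(L, u) = L/7 + 5*u/7 (p(L, u) = -(-5*u - L)/7 = -(-L - 5*u)/7 = L/7 + 5*u/7)
-37*p(-13, 11) = -37*((⅐)*(-13) + (5/7)*11) = -37*(-13/7 + 55/7) = -37*6 = -222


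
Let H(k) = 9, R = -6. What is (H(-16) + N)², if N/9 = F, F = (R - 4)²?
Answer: 826281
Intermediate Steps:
F = 100 (F = (-6 - 4)² = (-10)² = 100)
N = 900 (N = 9*100 = 900)
(H(-16) + N)² = (9 + 900)² = 909² = 826281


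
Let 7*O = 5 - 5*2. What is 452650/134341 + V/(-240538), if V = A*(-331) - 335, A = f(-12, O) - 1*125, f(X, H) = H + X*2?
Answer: 715870428737/226198808206 ≈ 3.1648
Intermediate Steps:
O = -5/7 (O = (5 - 5*2)/7 = (5 - 10)/7 = (⅐)*(-5) = -5/7 ≈ -0.71429)
f(X, H) = H + 2*X
A = -1048/7 (A = (-5/7 + 2*(-12)) - 1*125 = (-5/7 - 24) - 125 = -173/7 - 125 = -1048/7 ≈ -149.71)
V = 344543/7 (V = -1048/7*(-331) - 335 = 346888/7 - 335 = 344543/7 ≈ 49220.)
452650/134341 + V/(-240538) = 452650/134341 + (344543/7)/(-240538) = 452650*(1/134341) + (344543/7)*(-1/240538) = 452650/134341 - 344543/1683766 = 715870428737/226198808206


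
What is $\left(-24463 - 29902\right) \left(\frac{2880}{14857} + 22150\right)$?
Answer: $- \frac{215550956650}{179} \approx -1.2042 \cdot 10^{9}$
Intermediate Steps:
$\left(-24463 - 29902\right) \left(\frac{2880}{14857} + 22150\right) = - 54365 \left(2880 \cdot \frac{1}{14857} + 22150\right) = - 54365 \left(\frac{2880}{14857} + 22150\right) = \left(-54365\right) \frac{329085430}{14857} = - \frac{215550956650}{179}$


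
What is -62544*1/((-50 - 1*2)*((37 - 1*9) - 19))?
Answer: 5212/39 ≈ 133.64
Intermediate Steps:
-62544*1/((-50 - 1*2)*((37 - 1*9) - 19)) = -62544*1/((-50 - 2)*((37 - 9) - 19)) = -62544*(-1/(52*(28 - 19))) = -62544/(9*(-52)) = -62544/(-468) = -62544*(-1/468) = 5212/39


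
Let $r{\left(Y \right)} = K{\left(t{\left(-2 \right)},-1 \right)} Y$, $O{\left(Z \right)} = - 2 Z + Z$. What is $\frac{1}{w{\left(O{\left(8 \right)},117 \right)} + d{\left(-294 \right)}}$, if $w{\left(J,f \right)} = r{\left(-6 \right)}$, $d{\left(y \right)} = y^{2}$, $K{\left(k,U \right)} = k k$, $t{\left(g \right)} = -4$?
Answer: $\frac{1}{86340} \approx 1.1582 \cdot 10^{-5}$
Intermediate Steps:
$O{\left(Z \right)} = - Z$
$K{\left(k,U \right)} = k^{2}$
$r{\left(Y \right)} = 16 Y$ ($r{\left(Y \right)} = \left(-4\right)^{2} Y = 16 Y$)
$w{\left(J,f \right)} = -96$ ($w{\left(J,f \right)} = 16 \left(-6\right) = -96$)
$\frac{1}{w{\left(O{\left(8 \right)},117 \right)} + d{\left(-294 \right)}} = \frac{1}{-96 + \left(-294\right)^{2}} = \frac{1}{-96 + 86436} = \frac{1}{86340}$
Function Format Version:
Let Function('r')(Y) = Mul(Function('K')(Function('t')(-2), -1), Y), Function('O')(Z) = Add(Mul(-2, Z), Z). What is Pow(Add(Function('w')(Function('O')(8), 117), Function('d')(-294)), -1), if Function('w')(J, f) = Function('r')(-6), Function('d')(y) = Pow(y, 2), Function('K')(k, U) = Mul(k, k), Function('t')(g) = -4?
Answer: Rational(1, 86340) ≈ 1.1582e-5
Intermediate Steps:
Function('O')(Z) = Mul(-1, Z)
Function('K')(k, U) = Pow(k, 2)
Function('r')(Y) = Mul(16, Y) (Function('r')(Y) = Mul(Pow(-4, 2), Y) = Mul(16, Y))
Function('w')(J, f) = -96 (Function('w')(J, f) = Mul(16, -6) = -96)
Pow(Add(Function('w')(Function('O')(8), 117), Function('d')(-294)), -1) = Pow(Add(-96, Pow(-294, 2)), -1) = Pow(Add(-96, 86436), -1) = Pow(86340, -1) = Rational(1, 86340)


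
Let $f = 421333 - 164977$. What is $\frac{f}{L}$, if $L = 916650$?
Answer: $\frac{14242}{50925} \approx 0.27967$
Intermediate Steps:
$f = 256356$ ($f = 421333 - 164977 = 256356$)
$\frac{f}{L} = \frac{256356}{916650} = 256356 \cdot \frac{1}{916650} = \frac{14242}{50925}$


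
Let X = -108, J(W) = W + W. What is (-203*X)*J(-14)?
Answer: -613872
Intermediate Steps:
J(W) = 2*W
(-203*X)*J(-14) = (-203*(-108))*(2*(-14)) = 21924*(-28) = -613872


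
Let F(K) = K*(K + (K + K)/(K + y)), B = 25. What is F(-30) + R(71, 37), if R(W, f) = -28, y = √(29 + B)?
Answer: 37984/47 - 300*√6/47 ≈ 792.54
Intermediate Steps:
y = 3*√6 (y = √(29 + 25) = √54 = 3*√6 ≈ 7.3485)
F(K) = K*(K + 2*K/(K + 3*√6)) (F(K) = K*(K + (K + K)/(K + 3*√6)) = K*(K + (2*K)/(K + 3*√6)) = K*(K + 2*K/(K + 3*√6)))
F(-30) + R(71, 37) = (-30)²*(2 - 30 + 3*√6)/(-30 + 3*√6) - 28 = 900*(-28 + 3*√6)/(-30 + 3*√6) - 28 = -28 + 900*(-28 + 3*√6)/(-30 + 3*√6)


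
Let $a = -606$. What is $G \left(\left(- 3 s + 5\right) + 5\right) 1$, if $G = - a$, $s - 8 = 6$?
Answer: $-19392$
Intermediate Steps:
$s = 14$ ($s = 8 + 6 = 14$)
$G = 606$ ($G = \left(-1\right) \left(-606\right) = 606$)
$G \left(\left(- 3 s + 5\right) + 5\right) 1 = 606 \left(\left(\left(-3\right) 14 + 5\right) + 5\right) 1 = 606 \left(\left(-42 + 5\right) + 5\right) 1 = 606 \left(-37 + 5\right) 1 = 606 \left(\left(-32\right) 1\right) = 606 \left(-32\right) = -19392$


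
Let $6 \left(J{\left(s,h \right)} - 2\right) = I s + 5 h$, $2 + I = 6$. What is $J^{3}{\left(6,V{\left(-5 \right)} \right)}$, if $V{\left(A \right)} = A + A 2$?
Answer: $- \frac{2197}{8} \approx -274.63$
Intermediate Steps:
$I = 4$ ($I = -2 + 6 = 4$)
$V{\left(A \right)} = 3 A$ ($V{\left(A \right)} = A + 2 A = 3 A$)
$J{\left(s,h \right)} = 2 + \frac{2 s}{3} + \frac{5 h}{6}$ ($J{\left(s,h \right)} = 2 + \frac{4 s + 5 h}{6} = 2 + \left(\frac{2 s}{3} + \frac{5 h}{6}\right) = 2 + \frac{2 s}{3} + \frac{5 h}{6}$)
$J^{3}{\left(6,V{\left(-5 \right)} \right)} = \left(2 + \frac{2}{3} \cdot 6 + \frac{5 \cdot 3 \left(-5\right)}{6}\right)^{3} = \left(2 + 4 + \frac{5}{6} \left(-15\right)\right)^{3} = \left(2 + 4 - \frac{25}{2}\right)^{3} = \left(- \frac{13}{2}\right)^{3} = - \frac{2197}{8}$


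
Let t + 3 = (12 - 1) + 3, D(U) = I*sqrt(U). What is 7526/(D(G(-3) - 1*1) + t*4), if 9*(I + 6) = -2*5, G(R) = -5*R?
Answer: 3352833/12434 + 270936*sqrt(14)/6217 ≈ 432.71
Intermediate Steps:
I = -64/9 (I = -6 + (-2*5)/9 = -6 + (1/9)*(-10) = -6 - 10/9 = -64/9 ≈ -7.1111)
D(U) = -64*sqrt(U)/9
t = 11 (t = -3 + ((12 - 1) + 3) = -3 + (11 + 3) = -3 + 14 = 11)
7526/(D(G(-3) - 1*1) + t*4) = 7526/(-64*sqrt(-5*(-3) - 1*1)/9 + 11*4) = 7526/(-64*sqrt(15 - 1)/9 + 44) = 7526/(-64*sqrt(14)/9 + 44) = 7526/(44 - 64*sqrt(14)/9)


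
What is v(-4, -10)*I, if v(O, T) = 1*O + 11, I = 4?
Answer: 28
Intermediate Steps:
v(O, T) = 11 + O (v(O, T) = O + 11 = 11 + O)
v(-4, -10)*I = (11 - 4)*4 = 7*4 = 28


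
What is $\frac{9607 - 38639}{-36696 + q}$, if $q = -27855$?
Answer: $\frac{29032}{64551} \approx 0.44975$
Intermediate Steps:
$\frac{9607 - 38639}{-36696 + q} = \frac{9607 - 38639}{-36696 - 27855} = - \frac{29032}{-64551} = \left(-29032\right) \left(- \frac{1}{64551}\right) = \frac{29032}{64551}$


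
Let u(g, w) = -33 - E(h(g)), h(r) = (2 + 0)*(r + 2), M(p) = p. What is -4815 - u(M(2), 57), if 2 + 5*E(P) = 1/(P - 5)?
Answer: -14347/3 ≈ -4782.3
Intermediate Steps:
h(r) = 4 + 2*r (h(r) = 2*(2 + r) = 4 + 2*r)
E(P) = -⅖ + 1/(5*(-5 + P)) (E(P) = -⅖ + 1/(5*(P - 5)) = -⅖ + 1/(5*(-5 + P)))
u(g, w) = -33 - (3 - 4*g)/(5*(-1 + 2*g)) (u(g, w) = -33 - (11 - 2*(4 + 2*g))/(5*(-5 + (4 + 2*g))) = -33 - (11 + (-8 - 4*g))/(5*(-1 + 2*g)) = -33 - (3 - 4*g)/(5*(-1 + 2*g)))
-4815 - u(M(2), 57) = -4815 - 2*(81 - 163*2)/(5*(-1 + 2*2)) = -4815 - 2*(81 - 326)/(5*(-1 + 4)) = -4815 - 2*(-245)/(5*3) = -4815 - 1*(-98/3) = -4815 + 98/3 = -14347/3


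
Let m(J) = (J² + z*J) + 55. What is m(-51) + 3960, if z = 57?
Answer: 3709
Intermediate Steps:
m(J) = 55 + J² + 57*J (m(J) = (J² + 57*J) + 55 = 55 + J² + 57*J)
m(-51) + 3960 = (55 + (-51)² + 57*(-51)) + 3960 = (55 + 2601 - 2907) + 3960 = -251 + 3960 = 3709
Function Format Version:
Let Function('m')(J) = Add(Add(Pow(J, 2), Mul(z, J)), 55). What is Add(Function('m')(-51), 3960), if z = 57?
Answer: 3709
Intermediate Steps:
Function('m')(J) = Add(55, Pow(J, 2), Mul(57, J)) (Function('m')(J) = Add(Add(Pow(J, 2), Mul(57, J)), 55) = Add(55, Pow(J, 2), Mul(57, J)))
Add(Function('m')(-51), 3960) = Add(Add(55, Pow(-51, 2), Mul(57, -51)), 3960) = Add(Add(55, 2601, -2907), 3960) = Add(-251, 3960) = 3709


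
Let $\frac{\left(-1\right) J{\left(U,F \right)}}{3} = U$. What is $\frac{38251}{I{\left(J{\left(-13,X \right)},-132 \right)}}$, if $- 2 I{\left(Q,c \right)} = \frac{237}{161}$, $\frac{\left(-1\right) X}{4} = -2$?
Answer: $- \frac{12316822}{237} \approx -51970.0$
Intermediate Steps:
$X = 8$ ($X = \left(-4\right) \left(-2\right) = 8$)
$J{\left(U,F \right)} = - 3 U$
$I{\left(Q,c \right)} = - \frac{237}{322}$ ($I{\left(Q,c \right)} = - \frac{237 \cdot \frac{1}{161}}{2} = \left(- \frac{1}{2}\right) \frac{237}{161} = - \frac{237}{322}$)
$\frac{38251}{I{\left(J{\left(-13,X \right)},-132 \right)}} = \frac{38251}{- \frac{237}{322}} = 38251 \left(- \frac{322}{237}\right) = - \frac{12316822}{237}$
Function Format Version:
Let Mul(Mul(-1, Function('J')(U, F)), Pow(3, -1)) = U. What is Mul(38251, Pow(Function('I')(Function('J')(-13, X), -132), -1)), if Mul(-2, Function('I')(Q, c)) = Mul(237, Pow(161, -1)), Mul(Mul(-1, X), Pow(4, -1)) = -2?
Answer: Rational(-12316822, 237) ≈ -51970.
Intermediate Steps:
X = 8 (X = Mul(-4, -2) = 8)
Function('J')(U, F) = Mul(-3, U)
Function('I')(Q, c) = Rational(-237, 322) (Function('I')(Q, c) = Mul(Rational(-1, 2), Mul(237, Pow(161, -1))) = Mul(Rational(-1, 2), Mul(237, Rational(1, 161))) = Mul(Rational(-1, 2), Rational(237, 161)) = Rational(-237, 322))
Mul(38251, Pow(Function('I')(Function('J')(-13, X), -132), -1)) = Mul(38251, Pow(Rational(-237, 322), -1)) = Mul(38251, Rational(-322, 237)) = Rational(-12316822, 237)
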